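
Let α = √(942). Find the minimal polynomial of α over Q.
m_α(x) = x^2 - 942

α satisfies α^2 - 942 = 0, so x^2 - 942 annihilates α. Since d = 942 is squarefree and ≠ 1, it is not a perfect square in Q, so x^2 - 942 has no rational root and is therefore irreducible over Q (a degree-2 polynomial over a field is irreducible iff it has no root). Hence m_α(x) = x^2 - 942.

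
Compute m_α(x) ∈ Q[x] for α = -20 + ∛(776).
m_α(x) = x^3 + 60x^2 + 1200x + 7224

Set β = α + 20 = ∛(776), so β^3 = 776. Then (α + 20)^3 - 776 = 0, i.e. α is a root of g(x) = (x + 20)^3 - 776 = x^3 + 60x^2 + 1200x + 7224. Since g(x) = h(x + 20) where h(x) = x^3 - 776, and h is irreducible over Q (because 776 is not a perfect cube, so h has no rational root, and a monic cubic with no rational root is irreducible), g is also irreducible (irreducibility is preserved under the substitution x → x + 20). Hence m_α(x) = x^3 + 60x^2 + 1200x + 7224.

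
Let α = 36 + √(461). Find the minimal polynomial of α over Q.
m_α(x) = x^2 - 72x + 835

From α - 36 = √(461), squaring gives (α - 36)^2 = 461, i.e. α^2 - 72α + 1296 = 461, so α^2 - 72α + 835 = 0. The discriminant of x^2 - 72x + 835 is (-72)^2 - 4·(835) = 5184 - 3340 = 1844, and 4·(461) is not a perfect square in Q since 461 is squarefree and ≠ 1. Hence x^2 - 72x + 835 is irreducible over Q and is the minimal polynomial of α.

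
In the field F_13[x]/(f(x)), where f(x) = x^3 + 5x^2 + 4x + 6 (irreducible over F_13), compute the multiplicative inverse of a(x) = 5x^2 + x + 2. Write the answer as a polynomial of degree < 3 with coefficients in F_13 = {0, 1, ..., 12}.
a(x)^(-1) ≡ 7x^2 + 10x + 4 (mod f(x))

Since f is irreducible over F_13, F_13[x]/(f) is a field and a(x) ≠ 0 has an inverse. Apply the extended Euclidean algorithm to f(x) and a(x) in F_13[x]: f(x) = (8x + 2)·a(x) + (12x + 2);  a(x) = (8x + 2)·(12x + 2) + (11). The last nonzero remainder is the constant 11 = gcd(f, a) in F_13. Back-substituting through the division chain expresses 11 = s(x)·a(x) + t(x)·f(x) with s(x) ≡ 12x^2 + 6x + 5 (mod f), so (12x^2 + 6x + 5)·a(x) ≡ 11 (mod f). Multiplying by 11^(-1) ≡ 6 in F_13 gives a(x)^(-1) ≡ 6·(12x^2 + 6x + 5) ≡ 7x^2 + 10x + 4 (mod f). Check: (5x^2 + x + 2)·(7x^2 + 10x + 4) = 9x^4 + 5x^3 + 5x^2 + 11x + 8 ≡ 1 (mod x^3 + 5x^2 + 4x + 6).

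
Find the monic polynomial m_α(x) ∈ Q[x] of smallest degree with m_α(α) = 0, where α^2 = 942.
m_α(x) = x^2 - 942

α satisfies α^2 - 942 = 0, so x^2 - 942 annihilates α. Since d = 942 is squarefree and ≠ 1, it is not a perfect square in Q, so x^2 - 942 has no rational root and is therefore irreducible over Q (a degree-2 polynomial over a field is irreducible iff it has no root). Hence m_α(x) = x^2 - 942.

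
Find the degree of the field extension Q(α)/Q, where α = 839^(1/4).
[Q(α):Q] = 4

α is a root of x^4 - 839. By Eisenstein's criterion at the prime p = 839 (which divides the constant term 839 but p^2 = 703921 does not, since 839 is squarefree), x^4 - 839 is irreducible over Q. Hence [Q(α):Q] = 4.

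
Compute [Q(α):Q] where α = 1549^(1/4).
[Q(α):Q] = 4

α is a root of x^4 - 1549. By Eisenstein's criterion at the prime p = 1549 (which divides the constant term 1549 but p^2 = 2399401 does not, since 1549 is squarefree), x^4 - 1549 is irreducible over Q. Hence [Q(α):Q] = 4.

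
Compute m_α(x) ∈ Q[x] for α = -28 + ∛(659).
m_α(x) = x^3 + 84x^2 + 2352x + 21293

Set β = α + 28 = ∛(659), so β^3 = 659. Then (α + 28)^3 - 659 = 0, i.e. α is a root of g(x) = (x + 28)^3 - 659 = x^3 + 84x^2 + 2352x + 21293. Since g(x) = h(x + 28) where h(x) = x^3 - 659, and h is irreducible over Q (because 659 is not a perfect cube, so h has no rational root, and a monic cubic with no rational root is irreducible), g is also irreducible (irreducibility is preserved under the substitution x → x + 28). Hence m_α(x) = x^3 + 84x^2 + 2352x + 21293.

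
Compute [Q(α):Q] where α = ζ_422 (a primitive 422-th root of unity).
[Q(α):Q] = 210

The minimal polynomial of ζ_422 over Q is the 422-th cyclotomic polynomial Φ_422(x), which is irreducible over Q and has degree φ(422) = 210. Hence [Q(α):Q] = φ(422) = 210.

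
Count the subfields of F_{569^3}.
F_{569^3} has 2 subfields

The subfields of F_{p^n} are exactly the fields F_{p^d} for d | n (each is the fixed field of the unique index-d subgroup of Gal(F_{p^n}/F_p) ≅ Z/nZ). The divisors of n = 3 are {1, 3}, giving 2 subfields: F_{569^1}, F_{569^3}.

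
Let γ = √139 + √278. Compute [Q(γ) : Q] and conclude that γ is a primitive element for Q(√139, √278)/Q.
[Q(γ) : Q] = 4 (equivalently, Q(γ) = Q(√139, √278))

Obviously Q(γ) ⊆ Q(√139, √278), and [Q(√139, √278):Q] = 4 (since 139, 278 are distinct squarefree integers > 1 with 38642 not a perfect square). To show equality we compute the minimal polynomial of γ. From γ = √139 + √278: γ^2 = 139 + 2√(38642) + 278 = 417 + 2√(38642), so γ^2 - 417 = 2√(38642); squaring, (γ^2 - 417)^2 = 4·38642, i.e. γ^4 - 834γ^2 + 173889 - 154568 = 0, i.e. γ^4 - 834γ^2 + 19321 = 0. So γ is a root of x^4 - 834x^2 + 19321. This polynomial is irreducible over Q: it has no rational root (each ±√139 ± √278 is irrational), and any factorization into two quadratics over Q would force √(38642) ∈ Q (pairing opposite roots) or √139, √278 ∈ Q (other pairings), all impossible. Hence [Q(γ):Q] = 4 = [Q(√139, √278):Q], so Q(γ) = Q(√139, √278).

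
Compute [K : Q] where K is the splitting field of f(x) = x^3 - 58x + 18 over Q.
[K : Q] = 6

By the rational root test, any rational root of the monic integer polynomial f(x) = x^3 - 58x + 18 must be an integer dividing the constant term 18, i.e. one of ±{1, 2, 3, 6, 9, 18}. Evaluating: f(1) = -39, f(-1) = 75, f(2) = -90, f(-2) = 126, f(3) = -129, f(-3) = 165, f(6) = -114, f(-6) = 150, f(9) = 225, f(-9) = -189, f(18) = 4806, f(-18) = -4770; none is 0, so f has no rational root and is therefore irreducible over Q (a cubic with no linear factor over a field is irreducible). For an irreducible cubic, the Galois group is A_3 or S_3 according as the discriminant disc(f) = -4a^3 - 27b^2 = -4·(-58)^3 - 27·(18)^2 = 771700 is or is not a square in Q. Here disc(f) = 771700 is not a perfect square in Q, so the Galois group of f over Q is not contained in A_3 and must be all of S_3. The splitting field has degree |S_3| = 6 over Q, so [K : Q] = 6.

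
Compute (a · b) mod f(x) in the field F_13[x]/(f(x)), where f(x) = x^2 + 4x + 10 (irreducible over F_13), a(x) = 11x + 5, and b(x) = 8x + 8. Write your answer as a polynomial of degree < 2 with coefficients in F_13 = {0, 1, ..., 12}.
a · b ≡ 10x + 5 (mod f(x))

Multiply in F_13[x]: a(x)·b(x) = (11x + 5)·(8x + 8) = 10x^2 + 11x + 1. This has degree ≥ 2, so divide by f(x) over F_13: 10x^2 + 11x + 1 = (10)·(x^2 + 4x + 10) + (10x + 5). Hence a·b ≡ 10x + 5 (mod f). (F_13[x]/(f) is a field with 13^2 = 169 elements since f is irreducible of degree 2.)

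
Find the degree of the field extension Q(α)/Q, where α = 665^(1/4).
[Q(α):Q] = 4

α is a root of x^4 - 665. By Eisenstein's criterion at the prime p = 5 (which divides the constant term 665 but p^2 = 25 does not, since 665 is squarefree), x^4 - 665 is irreducible over Q. Hence [Q(α):Q] = 4.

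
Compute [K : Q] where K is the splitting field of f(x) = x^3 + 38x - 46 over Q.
[K : Q] = 6

By the rational root test, any rational root of the monic integer polynomial f(x) = x^3 + 38x - 46 must be an integer dividing the constant term -46, i.e. one of ±{1, 2, 23, 46}. Evaluating: f(1) = -7, f(-1) = -85, f(2) = 38, f(-2) = -130, f(23) = 12995, f(-23) = -13087, f(46) = 99038, f(-46) = -99130; none is 0, so f has no rational root and is therefore irreducible over Q (a cubic with no linear factor over a field is irreducible). For an irreducible cubic, the Galois group is A_3 or S_3 according as the discriminant disc(f) = -4a^3 - 27b^2 = -4·(38)^3 - 27·(-46)^2 = -276620 is or is not a square in Q. Here disc(f) = -276620 is not a perfect square in Q, so the Galois group of f over Q is not contained in A_3 and must be all of S_3. The splitting field has degree |S_3| = 6 over Q, so [K : Q] = 6.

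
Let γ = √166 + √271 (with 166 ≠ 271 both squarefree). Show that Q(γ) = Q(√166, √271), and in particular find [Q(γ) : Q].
[Q(γ) : Q] = 4 (equivalently, Q(γ) = Q(√166, √271))

Obviously Q(γ) ⊆ Q(√166, √271), and [Q(√166, √271):Q] = 4 (since 166, 271 are distinct squarefree integers > 1 with 44986 not a perfect square). To show equality we compute the minimal polynomial of γ. From γ = √166 + √271: γ^2 = 166 + 2√(44986) + 271 = 437 + 2√(44986), so γ^2 - 437 = 2√(44986); squaring, (γ^2 - 437)^2 = 4·44986, i.e. γ^4 - 874γ^2 + 190969 - 179944 = 0, i.e. γ^4 - 874γ^2 + 11025 = 0. So γ is a root of x^4 - 874x^2 + 11025. This polynomial is irreducible over Q: it has no rational root (each ±√166 ± √271 is irrational), and any factorization into two quadratics over Q would force √(44986) ∈ Q (pairing opposite roots) or √166, √271 ∈ Q (other pairings), all impossible. Hence [Q(γ):Q] = 4 = [Q(√166, √271):Q], so Q(γ) = Q(√166, √271).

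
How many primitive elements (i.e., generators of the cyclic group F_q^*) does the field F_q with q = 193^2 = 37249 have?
There are φ(37248) = 12288 primitive elements

F_q^* is cyclic of order q - 1 = 37248. A cyclic group of order m has exactly φ(m) generators. Here m = 37248 = 2^7 · 3 · 97, so the number of primitive elements is φ(37248) = 12288.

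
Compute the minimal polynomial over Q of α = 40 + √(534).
m_α(x) = x^2 - 80x + 1066

From α - 40 = √(534), squaring gives (α - 40)^2 = 534, i.e. α^2 - 80α + 1600 = 534, so α^2 - 80α + 1066 = 0. The discriminant of x^2 - 80x + 1066 is (-80)^2 - 4·(1066) = 6400 - 4264 = 2136, and 4·(534) is not a perfect square in Q since 534 is squarefree and ≠ 1. Hence x^2 - 80x + 1066 is irreducible over Q and is the minimal polynomial of α.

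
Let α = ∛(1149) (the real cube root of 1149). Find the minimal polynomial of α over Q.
m_α(x) = x^3 - 1149

α satisfies α^3 = 1149, so x^3 - 1149 annihilates α. By the rational root test, a rational root p/q (in lowest terms) of x^3 - 1149 would satisfy p^3 = 1149 q^3, forcing q = 1 and p^3 = 1149; but 1149 is not a perfect cube, contradiction. A monic cubic over Q with no rational root is irreducible (any nontrivial factorization would include a linear factor). Hence x^3 - 1149 is the minimal polynomial of α, and in particular [Q(α):Q] = 3.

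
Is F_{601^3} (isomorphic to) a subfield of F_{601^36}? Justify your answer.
Yes: F_{601^3} is a subfield of F_{601^36}

F_{p^m} embeds in F_{p^n} iff m | n (since F_{p^n} is the splitting field of x^(p^n) - x, and F_{p^m} ⊂ F_{p^n} forces p^n to be a power of p^m, i.e. m | n; conversely if m | n then every root of x^(p^m) - x is a root of x^(p^n) - x). Here 3 | 36 (since 36 = 12·3), so F_{601^3} is a subfield of F_{601^36}, and [F_{601^36} : F_{601^3}] = 36/3 = 12.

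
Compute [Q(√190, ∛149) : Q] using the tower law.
[Q(√190, ∛149) : Q] = 6

Let L = Q(√190, ∛149). Since Q(√190) ⊂ L and [Q(√190):Q] = 2, the tower law gives 2 | [L:Q]. Likewise Q(∛149) ⊂ L with [Q(∛149):Q] = 3 (because 149 is not a perfect cube), so 3 | [L:Q]. As gcd(2,3) = 1, [L:Q] is divisible by 6. Conversely L is generated over Q by √190 and ∛149, so [L:Q] ≤ 2·3 = 6. Therefore [Q(√190, ∛149) : Q] = 6.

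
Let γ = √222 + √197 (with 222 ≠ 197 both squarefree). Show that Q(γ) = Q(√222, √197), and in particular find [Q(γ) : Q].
[Q(γ) : Q] = 4 (equivalently, Q(γ) = Q(√222, √197))

Obviously Q(γ) ⊆ Q(√222, √197), and [Q(√222, √197):Q] = 4 (since 222, 197 are distinct squarefree integers > 1 with 43734 not a perfect square). To show equality we compute the minimal polynomial of γ. From γ = √222 + √197: γ^2 = 222 + 2√(43734) + 197 = 419 + 2√(43734), so γ^2 - 419 = 2√(43734); squaring, (γ^2 - 419)^2 = 4·43734, i.e. γ^4 - 838γ^2 + 175561 - 174936 = 0, i.e. γ^4 - 838γ^2 + 625 = 0. So γ is a root of x^4 - 838x^2 + 625. This polynomial is irreducible over Q: it has no rational root (each ±√222 ± √197 is irrational), and any factorization into two quadratics over Q would force √(43734) ∈ Q (pairing opposite roots) or √222, √197 ∈ Q (other pairings), all impossible. Hence [Q(γ):Q] = 4 = [Q(√222, √197):Q], so Q(γ) = Q(√222, √197).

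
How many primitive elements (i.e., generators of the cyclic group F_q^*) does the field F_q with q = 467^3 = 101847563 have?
There are φ(101847562) = 48032352 primitive elements

F_q^* is cyclic of order q - 1 = 101847562. A cyclic group of order m has exactly φ(m) generators. Here m = 101847562 = 2 · 19 · 233 · 11503, so the number of primitive elements is φ(101847562) = 48032352.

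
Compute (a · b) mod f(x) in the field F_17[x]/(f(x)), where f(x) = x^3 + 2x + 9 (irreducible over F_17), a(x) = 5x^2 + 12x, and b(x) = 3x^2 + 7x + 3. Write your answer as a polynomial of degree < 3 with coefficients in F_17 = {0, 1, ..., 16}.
a · b ≡ x^2 + 14x + 7 (mod f(x))

Multiply in F_17[x]: a(x)·b(x) = (5x^2 + 12x)·(3x^2 + 7x + 3) = 15x^4 + 3x^3 + 14x^2 + 2x. This has degree ≥ 3, so divide by f(x) over F_17: 15x^4 + 3x^3 + 14x^2 + 2x = (15x + 3)·(x^3 + 2x + 9) + (x^2 + 14x + 7). Hence a·b ≡ x^2 + 14x + 7 (mod f). (F_17[x]/(f) is a field with 17^3 = 4913 elements since f is irreducible of degree 3.)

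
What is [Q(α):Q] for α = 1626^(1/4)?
[Q(α):Q] = 4

α is a root of x^4 - 1626. By Eisenstein's criterion at the prime p = 2 (which divides the constant term 1626 but p^2 = 4 does not, since 1626 is squarefree), x^4 - 1626 is irreducible over Q. Hence [Q(α):Q] = 4.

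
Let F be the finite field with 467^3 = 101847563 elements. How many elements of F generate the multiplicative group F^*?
There are φ(101847562) = 48032352 primitive elements

F_q^* is cyclic of order q - 1 = 101847562. A cyclic group of order m has exactly φ(m) generators. Here m = 101847562 = 2 · 19 · 233 · 11503, so the number of primitive elements is φ(101847562) = 48032352.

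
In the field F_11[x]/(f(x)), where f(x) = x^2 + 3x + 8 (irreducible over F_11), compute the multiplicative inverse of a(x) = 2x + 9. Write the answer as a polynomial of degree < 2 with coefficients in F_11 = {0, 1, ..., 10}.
a(x)^(-1) ≡ 5x + 9 (mod f(x))

Since f is irreducible over F_11, F_11[x]/(f) is a field and a(x) ≠ 0 has an inverse. Apply the extended Euclidean algorithm to f(x) and a(x) in F_11[x]: f(x) = (6x + 2)·a(x) + (1). The last nonzero remainder is the constant 1 = gcd(f, a) in F_11. Back-substituting through the division chain expresses 1 = s(x)·a(x) + t(x)·f(x) with s(x) ≡ 5x + 9 (mod f), so a(x)^(-1) ≡ s(x) = 5x + 9 (mod f). Check: (2x + 9)·(5x + 9) = 10x^2 + 8x + 4 ≡ 1 (mod x^2 + 3x + 8).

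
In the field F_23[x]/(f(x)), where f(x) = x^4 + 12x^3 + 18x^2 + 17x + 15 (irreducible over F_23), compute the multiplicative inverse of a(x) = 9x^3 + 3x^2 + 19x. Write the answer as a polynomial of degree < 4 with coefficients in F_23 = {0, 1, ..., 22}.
a(x)^(-1) ≡ 15x^3 + 14x^2 + 4x + 16 (mod f(x))

Since f is irreducible over F_23, F_23[x]/(f) is a field and a(x) ≠ 0 has an inverse. Apply the extended Euclidean algorithm to f(x) and a(x) in F_23[x]: f(x) = (18x + 3)·a(x) + (12x^2 + 6x + 15);  a(x) = (18x + 20)·(12x^2 + 6x + 15) + (20x + 22);  (12x^2 + 6x + 15) = (19x + 7)·(20x + 22) + (22). The last nonzero remainder is the constant 22 = gcd(f, a) in F_23. Back-substituting through the division chain expresses 22 = s(x)·a(x) + t(x)·f(x) with s(x) ≡ 8x^3 + 9x^2 + 19x + 7 (mod f), so (8x^3 + 9x^2 + 19x + 7)·a(x) ≡ 22 (mod f). Multiplying by 22^(-1) ≡ 22 in F_23 gives a(x)^(-1) ≡ 22·(8x^3 + 9x^2 + 19x + 7) ≡ 15x^3 + 14x^2 + 4x + 16 (mod f). Check: (9x^3 + 3x^2 + 19x)·(15x^3 + 14x^2 + 4x + 16) = 20x^6 + 10x^5 + 18x^4 + 8x^3 + 9x^2 + 5x ≡ 1 (mod x^4 + 12x^3 + 18x^2 + 17x + 15).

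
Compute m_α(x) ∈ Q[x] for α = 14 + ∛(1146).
m_α(x) = x^3 - 42x^2 + 588x - 3890

Set β = α - 14 = ∛(1146), so β^3 = 1146. Then (α - 14)^3 - 1146 = 0, i.e. α is a root of g(x) = (x - 14)^3 - 1146 = x^3 - 42x^2 + 588x - 3890. Since g(x) = h(x - 14) where h(x) = x^3 - 1146, and h is irreducible over Q (because 1146 is not a perfect cube, so h has no rational root, and a monic cubic with no rational root is irreducible), g is also irreducible (irreducibility is preserved under the substitution x → x - 14). Hence m_α(x) = x^3 - 42x^2 + 588x - 3890.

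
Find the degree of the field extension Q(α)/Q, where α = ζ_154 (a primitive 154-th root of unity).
[Q(α):Q] = 60

The minimal polynomial of ζ_154 over Q is the 154-th cyclotomic polynomial Φ_154(x), which is irreducible over Q and has degree φ(154) = 60. Hence [Q(α):Q] = φ(154) = 60.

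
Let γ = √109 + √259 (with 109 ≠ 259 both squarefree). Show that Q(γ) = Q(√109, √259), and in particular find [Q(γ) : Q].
[Q(γ) : Q] = 4 (equivalently, Q(γ) = Q(√109, √259))

Obviously Q(γ) ⊆ Q(√109, √259), and [Q(√109, √259):Q] = 4 (since 109, 259 are distinct squarefree integers > 1 with 28231 not a perfect square). To show equality we compute the minimal polynomial of γ. From γ = √109 + √259: γ^2 = 109 + 2√(28231) + 259 = 368 + 2√(28231), so γ^2 - 368 = 2√(28231); squaring, (γ^2 - 368)^2 = 4·28231, i.e. γ^4 - 736γ^2 + 135424 - 112924 = 0, i.e. γ^4 - 736γ^2 + 22500 = 0. So γ is a root of x^4 - 736x^2 + 22500. This polynomial is irreducible over Q: it has no rational root (each ±√109 ± √259 is irrational), and any factorization into two quadratics over Q would force √(28231) ∈ Q (pairing opposite roots) or √109, √259 ∈ Q (other pairings), all impossible. Hence [Q(γ):Q] = 4 = [Q(√109, √259):Q], so Q(γ) = Q(√109, √259).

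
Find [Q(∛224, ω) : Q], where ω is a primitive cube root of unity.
[Q(∛224, ω) : Q] = 6

[Q(∛224):Q] = 3 (min poly x^3 - 224, irreducible since 224 is not a perfect cube). [Q(ω):Q] = 2 (min poly x^2 + x + 1). Since Q(∛224) ⊂ R and ω ∉ R, we have ω ∉ Q(∛224), so x^2 + x + 1 remains irreducible over Q(∛224) and [Q(∛224, ω) : Q(∛224)] = 2. By the tower law, [Q(∛224, ω) : Q] = 3 · 2 = 6. (In fact Q(∛224, ω) is the splitting field of x^3 - 224 over Q.)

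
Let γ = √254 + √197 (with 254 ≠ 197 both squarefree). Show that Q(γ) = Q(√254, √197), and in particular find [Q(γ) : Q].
[Q(γ) : Q] = 4 (equivalently, Q(γ) = Q(√254, √197))

Obviously Q(γ) ⊆ Q(√254, √197), and [Q(√254, √197):Q] = 4 (since 254, 197 are distinct squarefree integers > 1 with 50038 not a perfect square). To show equality we compute the minimal polynomial of γ. From γ = √254 + √197: γ^2 = 254 + 2√(50038) + 197 = 451 + 2√(50038), so γ^2 - 451 = 2√(50038); squaring, (γ^2 - 451)^2 = 4·50038, i.e. γ^4 - 902γ^2 + 203401 - 200152 = 0, i.e. γ^4 - 902γ^2 + 3249 = 0. So γ is a root of x^4 - 902x^2 + 3249. This polynomial is irreducible over Q: it has no rational root (each ±√254 ± √197 is irrational), and any factorization into two quadratics over Q would force √(50038) ∈ Q (pairing opposite roots) or √254, √197 ∈ Q (other pairings), all impossible. Hence [Q(γ):Q] = 4 = [Q(√254, √197):Q], so Q(γ) = Q(√254, √197).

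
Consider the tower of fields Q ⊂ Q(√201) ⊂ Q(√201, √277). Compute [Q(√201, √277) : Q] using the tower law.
[Q(√201, √277) : Q] = 4

[Q(√201):Q] = 2 (min poly x^2 - 201, irreducible since 201 is squarefree > 1). For the top step, suppose √277 ∈ Q(√201), say √277 = c + d√201 with c, d ∈ Q. Squaring: 277 = c^2 + 201d^2 + 2cd√201. Since √201 ∉ Q this forces 2cd = 0. If d = 0 then √277 = c ∈ Q, contradicting 277 squarefree > 1. If c = 0 then 277 = 201d^2, so 201·277 = (201d)^2 is a perfect square in Q — but 201·277 = 55677 is not a perfect square (since 201 and 277 are distinct squarefree integers). Contradiction. Hence √277 ∉ Q(√201), so x^2 - 277 stays irreducible over Q(√201) and [Q(√201, √277) : Q(√201)] = 2. By the tower law, [Q(√201, √277) : Q] = 2 · 2 = 4.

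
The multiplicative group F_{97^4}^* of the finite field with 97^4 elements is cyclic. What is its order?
|F_{97^4}^*| = 88529280

F_{97^4} has 97^4 = 88529281 elements; its multiplicative group consists of all nonzero elements, so |F_{97^4}^*| = 88529281 - 1 = 88529280. (It is cyclic since any finite subgroup of the multiplicative group of a field is cyclic.)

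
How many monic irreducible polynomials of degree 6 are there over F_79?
There are 40514492720 monic irreducible polynomials of degree 6 over F_79

Each element of F_{79^6} that lies in no proper subfield is a root of exactly one monic irreducible of degree 6 over F_79, and each such polynomial has 6 distinct roots in F_{79^6}. By Möbius inversion the count is N_79(6) = (1/6) Σ_{d|6} μ(6/d) · 79^d = (1/6)(μ(6)·79^1 + μ(3)·79^2 + μ(2)·79^3 + μ(1)·79^6) = 243086956320/6 = 40514492720.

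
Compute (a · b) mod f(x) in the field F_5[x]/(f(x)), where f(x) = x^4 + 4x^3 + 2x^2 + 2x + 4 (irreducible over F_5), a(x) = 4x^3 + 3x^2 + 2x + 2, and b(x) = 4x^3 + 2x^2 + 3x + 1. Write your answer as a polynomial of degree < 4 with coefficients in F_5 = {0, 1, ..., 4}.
a · b ≡ x^3 + 2x^2 + 4x + 2 (mod f(x))

Multiply in F_5[x]: a(x)·b(x) = (4x^3 + 3x^2 + 2x + 2)·(4x^3 + 2x^2 + 3x + 1) = x^6 + x^4 + 3x^2 + 3x + 2. This has degree ≥ 4, so divide by f(x) over F_5: x^6 + x^4 + 3x^2 + 3x + 2 = (x^2 + x)·(x^4 + 4x^3 + 2x^2 + 2x + 4) + (x^3 + 2x^2 + 4x + 2). Hence a·b ≡ x^3 + 2x^2 + 4x + 2 (mod f). (F_5[x]/(f) is a field with 5^4 = 625 elements since f is irreducible of degree 4.)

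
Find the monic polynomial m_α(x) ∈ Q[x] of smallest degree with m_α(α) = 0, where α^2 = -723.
m_α(x) = x^2 + 723

α satisfies α^2 + 723 = 0, so x^2 + 723 annihilates α. Since d = -723 is squarefree and ≠ 1, it is not a perfect square in Q, so x^2 + 723 has no rational root and is therefore irreducible over Q (a degree-2 polynomial over a field is irreducible iff it has no root). Hence m_α(x) = x^2 + 723.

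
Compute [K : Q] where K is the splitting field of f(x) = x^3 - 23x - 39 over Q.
[K : Q] = 6

By the rational root test, any rational root of the monic integer polynomial f(x) = x^3 - 23x - 39 must be an integer dividing the constant term -39, i.e. one of ±{1, 3, 13, 39}. Evaluating: f(1) = -61, f(-1) = -17, f(3) = -81, f(-3) = 3, f(13) = 1859, f(-13) = -1937, f(39) = 58383, f(-39) = -58461; none is 0, so f has no rational root and is therefore irreducible over Q (a cubic with no linear factor over a field is irreducible). For an irreducible cubic, the Galois group is A_3 or S_3 according as the discriminant disc(f) = -4a^3 - 27b^2 = -4·(-23)^3 - 27·(-39)^2 = 7601 is or is not a square in Q. Here disc(f) = 7601 is not a perfect square in Q, so the Galois group of f over Q is not contained in A_3 and must be all of S_3. The splitting field has degree |S_3| = 6 over Q, so [K : Q] = 6.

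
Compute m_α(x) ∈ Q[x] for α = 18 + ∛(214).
m_α(x) = x^3 - 54x^2 + 972x - 6046

Set β = α - 18 = ∛(214), so β^3 = 214. Then (α - 18)^3 - 214 = 0, i.e. α is a root of g(x) = (x - 18)^3 - 214 = x^3 - 54x^2 + 972x - 6046. Since g(x) = h(x - 18) where h(x) = x^3 - 214, and h is irreducible over Q (because 214 is not a perfect cube, so h has no rational root, and a monic cubic with no rational root is irreducible), g is also irreducible (irreducibility is preserved under the substitution x → x - 18). Hence m_α(x) = x^3 - 54x^2 + 972x - 6046.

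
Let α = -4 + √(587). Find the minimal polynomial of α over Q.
m_α(x) = x^2 + 8x - 571

From α + 4 = √(587), squaring gives (α + 4)^2 = 587, i.e. α^2 + 8α + 16 = 587, so α^2 + 8α - 571 = 0. The discriminant of x^2 + 8x - 571 is (8)^2 - 4·(-571) = 64 + 2284 = 2348, and 4·(587) is not a perfect square in Q since 587 is squarefree and ≠ 1. Hence x^2 + 8x - 571 is irreducible over Q and is the minimal polynomial of α.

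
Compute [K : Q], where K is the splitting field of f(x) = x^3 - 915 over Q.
[K : Q] = 6

The roots of x^3 - 915 are ∛915, ω∛915, ω^2∛915 where ω = e^(2πi/3) is a primitive cube root of unity, so K = Q(∛915, ω). Now [Q(∛915):Q] = 3 (since 915 is not a perfect cube, x^3 - 915 is irreducible) and [Q(ω):Q] = 2. Both 2 and 3 divide [K:Q], and [K:Q] ≤ 3·2 = 6, so [K:Q] = 6. (Equivalently: Q(∛915) ⊂ R but ω ∉ R, so [K : Q(∛915)] = 2.)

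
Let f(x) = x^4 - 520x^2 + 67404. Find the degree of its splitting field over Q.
[K : Q] = 4

Solving the quadratic in x^2: x^2 = (520 ± √(520^2 - 4·67404))/2 = (520 ± √784)/2 = (520 ± 28)/2, giving x^2 = 274 or x^2 = 246. So f(x) = (x^2 - 274)(x^2 - 246) and the roots of f are ±√274, ±√246. Hence the splitting field is K = Q(√274, √246). Since 274 and 246 are distinct squarefree integers > 1, their product 67404 is not a perfect square, so √246 ∉ Q(√274). By the tower law [K:Q] = [Q(√274,√246):Q(√274)] · [Q(√274):Q] = 2 · 2 = 4.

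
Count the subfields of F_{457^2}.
F_{457^2} has 2 subfields

The subfields of F_{p^n} are exactly the fields F_{p^d} for d | n (each is the fixed field of the unique index-d subgroup of Gal(F_{p^n}/F_p) ≅ Z/nZ). The divisors of n = 2 are {1, 2}, giving 2 subfields: F_{457^1}, F_{457^2}.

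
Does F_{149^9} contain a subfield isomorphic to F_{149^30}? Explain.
No: F_{149^30} is not a subfield of F_{149^9}

F_{p^m} embeds in F_{p^n} iff m | n. Here 30 ∤ 9 (since 9 = 0·30 + 9 with remainder 9 ≠ 0), so F_{149^30} is not a subfield of F_{149^9}. Equivalently: if it were, the tower law would give 30 = [F_{149^30}:F_149] dividing [F_{149^9}:F_149] = 9, contradiction.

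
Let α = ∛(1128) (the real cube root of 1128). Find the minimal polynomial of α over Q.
m_α(x) = x^3 - 1128

α satisfies α^3 = 1128, so x^3 - 1128 annihilates α. By the rational root test, a rational root p/q (in lowest terms) of x^3 - 1128 would satisfy p^3 = 1128 q^3, forcing q = 1 and p^3 = 1128; but 1128 is not a perfect cube, contradiction. A monic cubic over Q with no rational root is irreducible (any nontrivial factorization would include a linear factor). Hence x^3 - 1128 is the minimal polynomial of α, and in particular [Q(α):Q] = 3.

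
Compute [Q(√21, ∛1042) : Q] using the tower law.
[Q(√21, ∛1042) : Q] = 6

Let L = Q(√21, ∛1042). Since Q(√21) ⊂ L and [Q(√21):Q] = 2, the tower law gives 2 | [L:Q]. Likewise Q(∛1042) ⊂ L with [Q(∛1042):Q] = 3 (because 1042 is not a perfect cube), so 3 | [L:Q]. As gcd(2,3) = 1, [L:Q] is divisible by 6. Conversely L is generated over Q by √21 and ∛1042, so [L:Q] ≤ 2·3 = 6. Therefore [Q(√21, ∛1042) : Q] = 6.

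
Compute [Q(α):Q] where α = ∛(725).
[Q(α):Q] = 3

The minimal polynomial of α is x^3 - 725, irreducible over Q since 725 is not a perfect cube (so x^3 - 725 has no rational root). Hence [Q(α):Q] = deg(m_α) = 3.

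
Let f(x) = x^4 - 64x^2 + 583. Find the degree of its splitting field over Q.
[K : Q] = 4

Solving the quadratic in x^2: x^2 = (64 ± √(64^2 - 4·583))/2 = (64 ± √1764)/2 = (64 ± 42)/2, giving x^2 = 11 or x^2 = 53. So f(x) = (x^2 - 11)(x^2 - 53) and the roots of f are ±√11, ±√53. Hence the splitting field is K = Q(√11, √53). Since 11 and 53 are distinct squarefree integers > 1, their product 583 is not a perfect square, so √53 ∉ Q(√11). By the tower law [K:Q] = [Q(√11,√53):Q(√11)] · [Q(√11):Q] = 2 · 2 = 4.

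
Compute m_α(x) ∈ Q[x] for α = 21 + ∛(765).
m_α(x) = x^3 - 63x^2 + 1323x - 10026

Set β = α - 21 = ∛(765), so β^3 = 765. Then (α - 21)^3 - 765 = 0, i.e. α is a root of g(x) = (x - 21)^3 - 765 = x^3 - 63x^2 + 1323x - 10026. Since g(x) = h(x - 21) where h(x) = x^3 - 765, and h is irreducible over Q (because 765 is not a perfect cube, so h has no rational root, and a monic cubic with no rational root is irreducible), g is also irreducible (irreducibility is preserved under the substitution x → x - 21). Hence m_α(x) = x^3 - 63x^2 + 1323x - 10026.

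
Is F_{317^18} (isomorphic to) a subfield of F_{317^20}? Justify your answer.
No: F_{317^18} is not a subfield of F_{317^20}

F_{p^m} embeds in F_{p^n} iff m | n. Here 18 ∤ 20 (since 20 = 1·18 + 2 with remainder 2 ≠ 0), so F_{317^18} is not a subfield of F_{317^20}. Equivalently: if it were, the tower law would give 18 = [F_{317^18}:F_317] dividing [F_{317^20}:F_317] = 20, contradiction.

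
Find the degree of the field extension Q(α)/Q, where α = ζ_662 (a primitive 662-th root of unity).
[Q(α):Q] = 330

The minimal polynomial of ζ_662 over Q is the 662-th cyclotomic polynomial Φ_662(x), which is irreducible over Q and has degree φ(662) = 330. Hence [Q(α):Q] = φ(662) = 330.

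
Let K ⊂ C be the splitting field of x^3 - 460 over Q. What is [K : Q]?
[K : Q] = 6

The roots of x^3 - 460 are ∛460, ω∛460, ω^2∛460 where ω = e^(2πi/3) is a primitive cube root of unity, so K = Q(∛460, ω). Now [Q(∛460):Q] = 3 (since 460 is not a perfect cube, x^3 - 460 is irreducible) and [Q(ω):Q] = 2. Both 2 and 3 divide [K:Q], and [K:Q] ≤ 3·2 = 6, so [K:Q] = 6. (Equivalently: Q(∛460) ⊂ R but ω ∉ R, so [K : Q(∛460)] = 2.)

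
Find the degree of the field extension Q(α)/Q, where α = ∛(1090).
[Q(α):Q] = 3

The minimal polynomial of α is x^3 - 1090, irreducible over Q since 1090 is not a perfect cube (so x^3 - 1090 has no rational root). Hence [Q(α):Q] = deg(m_α) = 3.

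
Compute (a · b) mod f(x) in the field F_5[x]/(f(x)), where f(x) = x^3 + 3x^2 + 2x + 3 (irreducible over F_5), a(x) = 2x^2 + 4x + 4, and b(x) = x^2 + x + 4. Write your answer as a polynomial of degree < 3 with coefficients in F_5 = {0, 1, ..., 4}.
a · b ≡ 2x^2 + 4x + 1 (mod f(x))

Multiply in F_5[x]: a(x)·b(x) = (2x^2 + 4x + 4)·(x^2 + x + 4) = 2x^4 + x^3 + x^2 + 1. This has degree ≥ 3, so divide by f(x) over F_5: 2x^4 + x^3 + x^2 + 1 = (2x)·(x^3 + 3x^2 + 2x + 3) + (2x^2 + 4x + 1). Hence a·b ≡ 2x^2 + 4x + 1 (mod f). (F_5[x]/(f) is a field with 5^3 = 125 elements since f is irreducible of degree 3.)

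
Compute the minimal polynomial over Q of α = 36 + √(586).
m_α(x) = x^2 - 72x + 710

From α - 36 = √(586), squaring gives (α - 36)^2 = 586, i.e. α^2 - 72α + 1296 = 586, so α^2 - 72α + 710 = 0. The discriminant of x^2 - 72x + 710 is (-72)^2 - 4·(710) = 5184 - 2840 = 2344, and 4·(586) is not a perfect square in Q since 586 is squarefree and ≠ 1. Hence x^2 - 72x + 710 is irreducible over Q and is the minimal polynomial of α.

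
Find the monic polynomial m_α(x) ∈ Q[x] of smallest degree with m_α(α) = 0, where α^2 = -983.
m_α(x) = x^2 + 983

α satisfies α^2 + 983 = 0, so x^2 + 983 annihilates α. Since d = -983 is squarefree and ≠ 1, it is not a perfect square in Q, so x^2 + 983 has no rational root and is therefore irreducible over Q (a degree-2 polynomial over a field is irreducible iff it has no root). Hence m_α(x) = x^2 + 983.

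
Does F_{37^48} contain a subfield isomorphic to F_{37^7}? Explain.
No: F_{37^7} is not a subfield of F_{37^48}

F_{p^m} embeds in F_{p^n} iff m | n. Here 7 ∤ 48 (since 48 = 6·7 + 6 with remainder 6 ≠ 0), so F_{37^7} is not a subfield of F_{37^48}. Equivalently: if it were, the tower law would give 7 = [F_{37^7}:F_37] dividing [F_{37^48}:F_37] = 48, contradiction.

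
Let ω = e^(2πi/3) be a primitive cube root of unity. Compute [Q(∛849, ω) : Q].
[Q(∛849, ω) : Q] = 6

[Q(∛849):Q] = 3 (min poly x^3 - 849, irreducible since 849 is not a perfect cube). [Q(ω):Q] = 2 (min poly x^2 + x + 1). Since Q(∛849) ⊂ R and ω ∉ R, we have ω ∉ Q(∛849), so x^2 + x + 1 remains irreducible over Q(∛849) and [Q(∛849, ω) : Q(∛849)] = 2. By the tower law, [Q(∛849, ω) : Q] = 3 · 2 = 6. (In fact Q(∛849, ω) is the splitting field of x^3 - 849 over Q.)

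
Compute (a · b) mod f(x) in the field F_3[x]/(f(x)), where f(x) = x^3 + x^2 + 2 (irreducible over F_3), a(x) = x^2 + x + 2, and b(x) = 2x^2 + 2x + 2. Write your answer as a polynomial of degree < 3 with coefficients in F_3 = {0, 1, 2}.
a · b ≡ 2x (mod f(x))

Multiply in F_3[x]: a(x)·b(x) = (x^2 + x + 2)·(2x^2 + 2x + 2) = 2x^4 + x^3 + 2x^2 + 1. This has degree ≥ 3, so divide by f(x) over F_3: 2x^4 + x^3 + 2x^2 + 1 = (2x + 2)·(x^3 + x^2 + 2) + (2x). Hence a·b ≡ 2x (mod f). (F_3[x]/(f) is a field with 3^3 = 27 elements since f is irreducible of degree 3.)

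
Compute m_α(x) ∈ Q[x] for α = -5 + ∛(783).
m_α(x) = x^3 + 15x^2 + 75x - 658

Set β = α + 5 = ∛(783), so β^3 = 783. Then (α + 5)^3 - 783 = 0, i.e. α is a root of g(x) = (x + 5)^3 - 783 = x^3 + 15x^2 + 75x - 658. Since g(x) = h(x + 5) where h(x) = x^3 - 783, and h is irreducible over Q (because 783 is not a perfect cube, so h has no rational root, and a monic cubic with no rational root is irreducible), g is also irreducible (irreducibility is preserved under the substitution x → x + 5). Hence m_α(x) = x^3 + 15x^2 + 75x - 658.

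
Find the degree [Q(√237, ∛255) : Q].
[Q(√237, ∛255) : Q] = 6

Let L = Q(√237, ∛255). Since Q(√237) ⊂ L and [Q(√237):Q] = 2, the tower law gives 2 | [L:Q]. Likewise Q(∛255) ⊂ L with [Q(∛255):Q] = 3 (because 255 is not a perfect cube), so 3 | [L:Q]. As gcd(2,3) = 1, [L:Q] is divisible by 6. Conversely L is generated over Q by √237 and ∛255, so [L:Q] ≤ 2·3 = 6. Therefore [Q(√237, ∛255) : Q] = 6.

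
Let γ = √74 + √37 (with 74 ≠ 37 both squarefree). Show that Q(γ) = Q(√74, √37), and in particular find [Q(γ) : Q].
[Q(γ) : Q] = 4 (equivalently, Q(γ) = Q(√74, √37))

Obviously Q(γ) ⊆ Q(√74, √37), and [Q(√74, √37):Q] = 4 (since 74, 37 are distinct squarefree integers > 1 with 2738 not a perfect square). To show equality we compute the minimal polynomial of γ. From γ = √74 + √37: γ^2 = 74 + 2√(2738) + 37 = 111 + 2√(2738), so γ^2 - 111 = 2√(2738); squaring, (γ^2 - 111)^2 = 4·2738, i.e. γ^4 - 222γ^2 + 12321 - 10952 = 0, i.e. γ^4 - 222γ^2 + 1369 = 0. So γ is a root of x^4 - 222x^2 + 1369. This polynomial is irreducible over Q: it has no rational root (each ±√74 ± √37 is irrational), and any factorization into two quadratics over Q would force √(2738) ∈ Q (pairing opposite roots) or √74, √37 ∈ Q (other pairings), all impossible. Hence [Q(γ):Q] = 4 = [Q(√74, √37):Q], so Q(γ) = Q(√74, √37).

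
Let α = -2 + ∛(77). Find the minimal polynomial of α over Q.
m_α(x) = x^3 + 6x^2 + 12x - 69

Set β = α + 2 = ∛(77), so β^3 = 77. Then (α + 2)^3 - 77 = 0, i.e. α is a root of g(x) = (x + 2)^3 - 77 = x^3 + 6x^2 + 12x - 69. Since g(x) = h(x + 2) where h(x) = x^3 - 77, and h is irreducible over Q (because 77 is not a perfect cube, so h has no rational root, and a monic cubic with no rational root is irreducible), g is also irreducible (irreducibility is preserved under the substitution x → x + 2). Hence m_α(x) = x^3 + 6x^2 + 12x - 69.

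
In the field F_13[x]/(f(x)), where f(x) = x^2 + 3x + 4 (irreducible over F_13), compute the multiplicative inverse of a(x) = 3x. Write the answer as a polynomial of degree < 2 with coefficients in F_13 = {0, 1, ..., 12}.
a(x)^(-1) ≡ x + 3 (mod f(x))

Since f is irreducible over F_13, F_13[x]/(f) is a field and a(x) ≠ 0 has an inverse. Apply the extended Euclidean algorithm to f(x) and a(x) in F_13[x]: f(x) = (9x + 1)·a(x) + (4). The last nonzero remainder is the constant 4 = gcd(f, a) in F_13. Back-substituting through the division chain expresses 4 = s(x)·a(x) + t(x)·f(x) with s(x) ≡ 4x + 12 (mod f), so (4x + 12)·a(x) ≡ 4 (mod f). Multiplying by 4^(-1) ≡ 10 in F_13 gives a(x)^(-1) ≡ 10·(4x + 12) ≡ x + 3 (mod f). Check: (3x)·(x + 3) = 3x^2 + 9x ≡ 1 (mod x^2 + 3x + 4).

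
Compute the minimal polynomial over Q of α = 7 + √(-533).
m_α(x) = x^2 - 14x + 582

From α - 7 = √(-533), squaring gives (α - 7)^2 = -533, i.e. α^2 - 14α + 49 = -533, so α^2 - 14α + 582 = 0. The discriminant of x^2 - 14x + 582 is (-14)^2 - 4·(582) = 196 - 2328 = -2132, and 4·(-533) is not a perfect square in Q since -533 is squarefree and ≠ 1. Hence x^2 - 14x + 582 is irreducible over Q and is the minimal polynomial of α.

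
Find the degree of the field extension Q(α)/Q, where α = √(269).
[Q(α):Q] = 2

[Q(α):Q] equals the degree of the minimal polynomial of α. Here α^2 = 269 and x^2 - 269 is irreducible (d = 269 is squarefree, ≠ 1, hence not a square), so deg(m_α) = 2. Thus [Q(α):Q] = 2.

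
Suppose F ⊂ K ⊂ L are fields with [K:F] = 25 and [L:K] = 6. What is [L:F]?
[L:F] = 150

The tower law says that for any tower of field extensions F ⊂ K ⊂ L with finite degrees, [L:F] = [L:K] · [K:F]. Here this gives [L:F] = 6 · 25 = 150.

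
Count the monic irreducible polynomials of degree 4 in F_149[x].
There are 123215550 monic irreducible polynomials of degree 4 over F_149

Each element of F_{149^4} that lies in no proper subfield is a root of exactly one monic irreducible of degree 4 over F_149, and each such polynomial has 4 distinct roots in F_{149^4}. By Möbius inversion the count is N_149(4) = (1/4) Σ_{d|4} μ(4/d) · 149^d = (1/4)(μ(4)·149^1 + μ(2)·149^2 + μ(1)·149^4) = 492862200/4 = 123215550.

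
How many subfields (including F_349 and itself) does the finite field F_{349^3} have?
F_{349^3} has 2 subfields

The subfields of F_{p^n} are exactly the fields F_{p^d} for d | n (each is the fixed field of the unique index-d subgroup of Gal(F_{p^n}/F_p) ≅ Z/nZ). The divisors of n = 3 are {1, 3}, giving 2 subfields: F_{349^1}, F_{349^3}.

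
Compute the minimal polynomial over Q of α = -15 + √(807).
m_α(x) = x^2 + 30x - 582

From α + 15 = √(807), squaring gives (α + 15)^2 = 807, i.e. α^2 + 30α + 225 = 807, so α^2 + 30α - 582 = 0. The discriminant of x^2 + 30x - 582 is (30)^2 - 4·(-582) = 900 + 2328 = 3228, and 4·(807) is not a perfect square in Q since 807 is squarefree and ≠ 1. Hence x^2 + 30x - 582 is irreducible over Q and is the minimal polynomial of α.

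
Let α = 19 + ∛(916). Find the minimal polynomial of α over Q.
m_α(x) = x^3 - 57x^2 + 1083x - 7775

Set β = α - 19 = ∛(916), so β^3 = 916. Then (α - 19)^3 - 916 = 0, i.e. α is a root of g(x) = (x - 19)^3 - 916 = x^3 - 57x^2 + 1083x - 7775. Since g(x) = h(x - 19) where h(x) = x^3 - 916, and h is irreducible over Q (because 916 is not a perfect cube, so h has no rational root, and a monic cubic with no rational root is irreducible), g is also irreducible (irreducibility is preserved under the substitution x → x - 19). Hence m_α(x) = x^3 - 57x^2 + 1083x - 7775.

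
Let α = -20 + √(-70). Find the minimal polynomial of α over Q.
m_α(x) = x^2 + 40x + 470

From α + 20 = √(-70), squaring gives (α + 20)^2 = -70, i.e. α^2 + 40α + 400 = -70, so α^2 + 40α + 470 = 0. The discriminant of x^2 + 40x + 470 is (40)^2 - 4·(470) = 1600 - 1880 = -280, and 4·(-70) is not a perfect square in Q since -70 is squarefree and ≠ 1. Hence x^2 + 40x + 470 is irreducible over Q and is the minimal polynomial of α.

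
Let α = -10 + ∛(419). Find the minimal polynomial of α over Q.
m_α(x) = x^3 + 30x^2 + 300x + 581

Set β = α + 10 = ∛(419), so β^3 = 419. Then (α + 10)^3 - 419 = 0, i.e. α is a root of g(x) = (x + 10)^3 - 419 = x^3 + 30x^2 + 300x + 581. Since g(x) = h(x + 10) where h(x) = x^3 - 419, and h is irreducible over Q (because 419 is not a perfect cube, so h has no rational root, and a monic cubic with no rational root is irreducible), g is also irreducible (irreducibility is preserved under the substitution x → x + 10). Hence m_α(x) = x^3 + 30x^2 + 300x + 581.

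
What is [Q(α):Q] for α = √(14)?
[Q(α):Q] = 2

[Q(α):Q] equals the degree of the minimal polynomial of α. Here α^2 = 14 and x^2 - 14 is irreducible (d = 14 is squarefree, ≠ 1, hence not a square), so deg(m_α) = 2. Thus [Q(α):Q] = 2.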